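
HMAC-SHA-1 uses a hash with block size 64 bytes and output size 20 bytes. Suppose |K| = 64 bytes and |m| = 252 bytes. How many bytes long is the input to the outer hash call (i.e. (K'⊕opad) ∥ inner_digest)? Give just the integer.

Key is 64 ≤ 64 bytes, zero-padded: |K'| = 64.
Outer input = (K'⊕opad) ∥ H(inner) → 64 + 20 = 84 bytes.

84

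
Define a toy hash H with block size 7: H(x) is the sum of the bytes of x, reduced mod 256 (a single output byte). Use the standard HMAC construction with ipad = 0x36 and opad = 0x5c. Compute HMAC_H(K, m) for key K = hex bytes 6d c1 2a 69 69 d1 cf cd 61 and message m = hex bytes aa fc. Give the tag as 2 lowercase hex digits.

84

Key hex bytes 6d c1 2a 69 69 d1 cf cd 61 is 9 bytes > B = 7, so hash it first: H(key) = f8, then zero-pad to 7 bytes: K' = f8 00 00 00 00 00 00.
K' ⊕ ipad = ce 36 36 36 36 36 36.  K' ⊕ opad = a4 5c 5c 5c 5c 5c 5c.
Inner input = (K'⊕ipad) ∥ m = ce 36 36 36 36 36 36 ∥ aa fc.
Inner hash: sum = 206+54+54+54+54+54+54+170+252 = 952; mod 256 = 184 → b8.
Outer input = (K'⊕opad) ∥ inner = a4 5c 5c 5c 5c 5c 5c ∥ b8.
Outer hash (tag): sum = 164+92+92+92+92+92+92+184 = 900; mod 256 = 132 → 84.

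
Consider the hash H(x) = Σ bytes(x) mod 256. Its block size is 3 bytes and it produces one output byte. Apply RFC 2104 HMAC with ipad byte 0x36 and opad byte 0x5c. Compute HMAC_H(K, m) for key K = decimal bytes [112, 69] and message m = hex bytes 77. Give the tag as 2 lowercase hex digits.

Key decimal bytes [112, 69] = 70 45 is 2 bytes ≤ B = 3; zero-pad to 3 bytes: K' = 70 45 00.
K' ⊕ ipad = 46 73 36.  K' ⊕ opad = 2c 19 5c.
Inner input = (K'⊕ipad) ∥ m = 46 73 36 ∥ 77.
Inner hash: sum = 70+115+54+119 = 358; mod 256 = 102 → 66.
Outer input = (K'⊕opad) ∥ inner = 2c 19 5c ∥ 66.
Outer hash (tag): sum = 44+25+92+102 = 263; mod 256 = 7 → 07.

07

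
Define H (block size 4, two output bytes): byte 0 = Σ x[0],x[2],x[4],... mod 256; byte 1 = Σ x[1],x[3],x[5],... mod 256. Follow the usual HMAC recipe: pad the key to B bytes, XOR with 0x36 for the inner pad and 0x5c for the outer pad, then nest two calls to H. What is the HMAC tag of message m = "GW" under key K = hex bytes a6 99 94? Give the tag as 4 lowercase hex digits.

Key hex bytes a6 99 94 is 3 bytes ≤ B = 4; zero-pad to 4 bytes: K' = a6 99 94 00.
K' ⊕ ipad = 90 af a2 36.  K' ⊕ opad = fa c5 c8 5c.
Inner input = (K'⊕ipad) ∥ m = 90 af a2 36 ∥ 47 57.
Inner hash: even-index sum = 377 mod 256 = 121; odd-index sum = 316 mod 256 = 60 → 79 3c.
Outer input = (K'⊕opad) ∥ inner = fa c5 c8 5c ∥ 79 3c.
Outer hash (tag): even-index sum = 571 mod 256 = 59; odd-index sum = 349 mod 256 = 93 → 3b 5d.

3b5d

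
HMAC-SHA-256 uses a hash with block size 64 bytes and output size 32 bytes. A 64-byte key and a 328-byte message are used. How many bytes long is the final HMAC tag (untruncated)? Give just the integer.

The tag is one SHA-256 digest: 32 bytes.

32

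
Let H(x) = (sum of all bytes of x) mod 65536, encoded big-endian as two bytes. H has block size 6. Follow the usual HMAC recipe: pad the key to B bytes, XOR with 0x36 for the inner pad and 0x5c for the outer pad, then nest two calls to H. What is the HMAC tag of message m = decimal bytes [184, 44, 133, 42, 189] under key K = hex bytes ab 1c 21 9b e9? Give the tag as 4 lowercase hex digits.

Key hex bytes ab 1c 21 9b e9 is 5 bytes ≤ B = 6; zero-pad to 6 bytes: K' = ab 1c 21 9b e9 00.
K' ⊕ ipad = 9d 2a 17 ad df 36.  K' ⊕ opad = f7 40 7d c7 b5 5c.
Inner input = (K'⊕ipad) ∥ m = 9d 2a 17 ad df 36 ∥ b8 2c 85 2a bd.
Inner hash: sum = 157+42+23+173+223+54+184+44+133+42+189 = 1264 → 04 f0.
Outer input = (K'⊕opad) ∥ inner = f7 40 7d c7 b5 5c ∥ 04 f0.
Outer hash (tag): sum = 247+64+125+199+181+92+4+240 = 1152 → 04 80.

0480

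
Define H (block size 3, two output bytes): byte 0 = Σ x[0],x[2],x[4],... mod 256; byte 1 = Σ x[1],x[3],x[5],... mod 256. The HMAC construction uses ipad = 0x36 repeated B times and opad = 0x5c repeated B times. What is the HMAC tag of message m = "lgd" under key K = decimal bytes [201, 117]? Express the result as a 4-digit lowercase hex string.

Key decimal bytes [201, 117] = c9 75 is 2 bytes ≤ B = 3; zero-pad to 3 bytes: K' = c9 75 00.
K' ⊕ ipad = ff 43 36.  K' ⊕ opad = 95 29 5c.
Inner input = (K'⊕ipad) ∥ m = ff 43 36 ∥ 6c 67 64.
Inner hash: even-index sum = 412 mod 256 = 156; odd-index sum = 275 mod 256 = 19 → 9c 13.
Outer input = (K'⊕opad) ∥ inner = 95 29 5c ∥ 9c 13.
Outer hash (tag): even-index sum = 260 mod 256 = 4; odd-index sum = 197 mod 256 = 197 → 04 c5.

04c5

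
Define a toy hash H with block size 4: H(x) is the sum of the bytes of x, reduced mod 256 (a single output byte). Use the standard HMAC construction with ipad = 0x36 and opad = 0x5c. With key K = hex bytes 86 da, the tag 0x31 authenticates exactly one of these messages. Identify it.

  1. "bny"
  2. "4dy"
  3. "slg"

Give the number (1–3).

2

Key hex bytes 86 da is 2 bytes ≤ B = 4; zero-pad to 4 bytes: K' = 86 da 00 00.
K' ⊕ ipad = b0 ec 36 36; K' ⊕ opad = da 86 5c 5c.
m1: inner = H(b0 ec 36 36 62 6e 79) = 51; tag = H(da 86 5c 5c 51) = 69
m2: inner = H(b0 ec 36 36 34 64 79) = 19; tag = H(da 86 5c 5c 19) = 31 ← matches
m3: inner = H(b0 ec 36 36 73 6c 67) = 4e; tag = H(da 86 5c 5c 4e) = 66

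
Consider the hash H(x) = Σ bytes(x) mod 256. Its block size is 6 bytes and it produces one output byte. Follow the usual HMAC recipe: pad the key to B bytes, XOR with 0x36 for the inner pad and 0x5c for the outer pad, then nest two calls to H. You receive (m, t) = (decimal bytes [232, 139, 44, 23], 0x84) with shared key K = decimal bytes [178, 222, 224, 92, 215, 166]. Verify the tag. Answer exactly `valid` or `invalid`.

valid

Key decimal bytes [178, 222, 224, 92, 215, 166] = b2 de e0 5c d7 a6 is exactly B = 6 bytes: K' = b2 de e0 5c d7 a6.
K' ⊕ ipad = 84 e8 d6 6a e1 90; K' ⊕ opad = ee 82 bc 00 8b fa.
Inner hash: sum = 132+232+214+106+225+144+232+139+44+23 = 1491; mod 256 = 211 → d3.
Outer hash (recomputed tag): sum = 238+130+188+0+139+250+211 = 1156; mod 256 = 132 → 84.
Recomputed tag = 84; claimed = 84 → match.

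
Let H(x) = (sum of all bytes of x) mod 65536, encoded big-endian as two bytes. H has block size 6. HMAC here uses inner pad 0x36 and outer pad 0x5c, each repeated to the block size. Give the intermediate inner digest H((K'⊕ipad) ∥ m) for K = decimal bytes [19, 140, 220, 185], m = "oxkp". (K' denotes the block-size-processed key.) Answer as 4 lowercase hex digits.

0486

Key decimal bytes [19, 140, 220, 185] = 13 8c dc b9 is 4 bytes ≤ B = 6; zero-pad to 6 bytes: K' = 13 8c dc b9 00 00.
K' ⊕ ipad = 25 ba ea 8f 36 36.
Inner input = 25 ba ea 8f 36 36 ∥ 6f 78 6b 70.
Inner hash: sum = 37+186+234+143+54+54+111+120+107+112 = 1158 → 04 86.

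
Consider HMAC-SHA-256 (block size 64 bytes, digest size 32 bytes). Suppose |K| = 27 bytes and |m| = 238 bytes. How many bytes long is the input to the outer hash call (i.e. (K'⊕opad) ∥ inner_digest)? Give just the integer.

96

Key is 27 ≤ 64 bytes, zero-padded: |K'| = 64.
Outer input = (K'⊕opad) ∥ H(inner) → 64 + 32 = 96 bytes.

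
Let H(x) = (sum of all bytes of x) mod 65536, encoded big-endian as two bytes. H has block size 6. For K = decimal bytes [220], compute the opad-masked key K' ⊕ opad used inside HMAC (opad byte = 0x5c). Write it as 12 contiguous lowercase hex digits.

Key decimal bytes [220] = dc is 1 byte ≤ B = 6; zero-pad to 6 bytes: K' = dc 00 00 00 00 00.
XOR each byte with 0x5c: dc⊕5c=80, 00⊕5c=5c, 00⊕5c=5c, 00⊕5c=5c, 00⊕5c=5c, 00⊕5c=5c.

805c5c5c5c5c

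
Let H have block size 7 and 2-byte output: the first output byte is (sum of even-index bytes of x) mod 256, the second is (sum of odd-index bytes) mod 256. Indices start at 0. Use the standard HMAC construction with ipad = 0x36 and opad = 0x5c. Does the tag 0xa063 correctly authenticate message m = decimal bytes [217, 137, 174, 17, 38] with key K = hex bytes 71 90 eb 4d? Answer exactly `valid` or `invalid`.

Key hex bytes 71 90 eb 4d is 4 bytes ≤ B = 7; zero-pad to 7 bytes: K' = 71 90 eb 4d 00 00 00.
K' ⊕ ipad = 47 a6 dd 7b 36 36 36; K' ⊕ opad = 2d cc b7 11 5c 5c 5c.
Inner hash: even-index sum = 554 mod 256 = 42; odd-index sum = 772 mod 256 = 4 → 2a 04.
Outer hash (recomputed tag): even-index sum = 416 mod 256 = 160; odd-index sum = 355 mod 256 = 99 → a0 63.
Recomputed tag = a063; claimed = a063 → match.

valid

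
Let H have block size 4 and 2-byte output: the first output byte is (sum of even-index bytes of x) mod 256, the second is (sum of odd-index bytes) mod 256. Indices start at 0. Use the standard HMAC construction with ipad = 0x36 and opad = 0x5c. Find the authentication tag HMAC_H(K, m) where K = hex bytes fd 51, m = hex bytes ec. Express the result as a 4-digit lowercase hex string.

ea06

Key hex bytes fd 51 is 2 bytes ≤ B = 4; zero-pad to 4 bytes: K' = fd 51 00 00.
K' ⊕ ipad = cb 67 36 36.  K' ⊕ opad = a1 0d 5c 5c.
Inner input = (K'⊕ipad) ∥ m = cb 67 36 36 ∥ ec.
Inner hash: even-index sum = 493 mod 256 = 237; odd-index sum = 157 mod 256 = 157 → ed 9d.
Outer input = (K'⊕opad) ∥ inner = a1 0d 5c 5c ∥ ed 9d.
Outer hash (tag): even-index sum = 490 mod 256 = 234; odd-index sum = 262 mod 256 = 6 → ea 06.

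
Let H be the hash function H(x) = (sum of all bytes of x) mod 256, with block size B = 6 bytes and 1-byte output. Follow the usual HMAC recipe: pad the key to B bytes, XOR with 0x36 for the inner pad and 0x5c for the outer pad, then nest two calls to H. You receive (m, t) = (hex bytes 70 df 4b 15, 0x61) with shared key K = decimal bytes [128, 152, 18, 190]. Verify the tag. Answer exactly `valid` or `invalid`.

Key decimal bytes [128, 152, 18, 190] = 80 98 12 be is 4 bytes ≤ B = 6; zero-pad to 6 bytes: K' = 80 98 12 be 00 00.
K' ⊕ ipad = b6 ae 24 88 36 36; K' ⊕ opad = dc c4 4e e2 5c 5c.
Inner hash: sum = 182+174+36+136+54+54+112+223+75+21 = 1067; mod 256 = 43 → 2b.
Outer hash (recomputed tag): sum = 220+196+78+226+92+92+43 = 947; mod 256 = 179 → b3.
Recomputed tag = b3; claimed = 61 → mismatch.

invalid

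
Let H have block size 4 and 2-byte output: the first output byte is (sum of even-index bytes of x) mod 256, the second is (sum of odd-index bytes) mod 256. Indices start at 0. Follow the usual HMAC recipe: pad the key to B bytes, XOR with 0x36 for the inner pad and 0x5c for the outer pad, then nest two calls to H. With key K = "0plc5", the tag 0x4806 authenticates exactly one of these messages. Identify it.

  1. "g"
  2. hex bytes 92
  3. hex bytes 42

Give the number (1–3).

Key "0plc5" = 30 70 6c 63 35 is 5 bytes > B = 4, so hash it first: H(key) = d1 d3, then zero-pad to 4 bytes: K' = d1 d3 00 00.
K' ⊕ ipad = e7 e5 36 36; K' ⊕ opad = 8d 8f 5c 5c.
m1: inner = H(e7 e5 36 36 67) = 84 1b; tag = H(8d 8f 5c 5c 84 1b) = 6d06
m2: inner = H(e7 e5 36 36 92) = af 1b; tag = H(8d 8f 5c 5c af 1b) = 9806
m3: inner = H(e7 e5 36 36 42) = 5f 1b; tag = H(8d 8f 5c 5c 5f 1b) = 4806 ← matches

3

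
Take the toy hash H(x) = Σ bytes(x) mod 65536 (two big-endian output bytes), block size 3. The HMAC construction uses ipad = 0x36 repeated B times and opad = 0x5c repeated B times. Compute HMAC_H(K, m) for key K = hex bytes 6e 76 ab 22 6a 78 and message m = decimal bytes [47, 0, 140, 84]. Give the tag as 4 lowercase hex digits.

01a9

Key hex bytes 6e 76 ab 22 6a 78 is 6 bytes > B = 3, so hash it first: H(key) = 02 93, then zero-pad to 3 bytes: K' = 02 93 00.
K' ⊕ ipad = 34 a5 36.  K' ⊕ opad = 5e cf 5c.
Inner input = (K'⊕ipad) ∥ m = 34 a5 36 ∥ 2f 00 8c 54.
Inner hash: sum = 52+165+54+47+0+140+84 = 542 → 02 1e.
Outer input = (K'⊕opad) ∥ inner = 5e cf 5c ∥ 02 1e.
Outer hash (tag): sum = 94+207+92+2+30 = 425 → 01 a9.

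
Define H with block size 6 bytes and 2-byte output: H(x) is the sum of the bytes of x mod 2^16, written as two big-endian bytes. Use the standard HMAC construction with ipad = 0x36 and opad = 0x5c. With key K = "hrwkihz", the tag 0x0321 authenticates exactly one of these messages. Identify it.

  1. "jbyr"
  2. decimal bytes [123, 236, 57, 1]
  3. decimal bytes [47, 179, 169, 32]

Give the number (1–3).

Key "hrwkihz" = 68 72 77 6b 69 68 7a is 7 bytes > B = 6, so hash it first: H(key) = 03 07, then zero-pad to 6 bytes: K' = 03 07 00 00 00 00.
K' ⊕ ipad = 35 31 36 36 36 36; K' ⊕ opad = 5f 5b 5c 5c 5c 5c.
m1: inner = H(35 31 36 36 36 36 6a 62 79 72) = 02 f5; tag = H(5f 5b 5c 5c 5c 5c 02 f5) = 0321 ← matches
m2: inner = H(35 31 36 36 36 36 7b ec 39 01) = 02 df; tag = H(5f 5b 5c 5c 5c 5c 02 df) = 030b
m3: inner = H(35 31 36 36 36 36 2f b3 a9 20) = 02 e9; tag = H(5f 5b 5c 5c 5c 5c 02 e9) = 0315

1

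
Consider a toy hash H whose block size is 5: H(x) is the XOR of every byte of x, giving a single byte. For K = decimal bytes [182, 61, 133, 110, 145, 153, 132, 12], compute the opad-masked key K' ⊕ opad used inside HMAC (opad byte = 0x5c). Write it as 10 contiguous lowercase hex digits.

Key decimal bytes [182, 61, 133, 110, 145, 153, 132, 12] = b6 3d 85 6e 91 99 84 0c is 8 bytes > B = 5, so hash it first: H(key) = e0, then zero-pad to 5 bytes: K' = e0 00 00 00 00.
XOR each byte with 0x5c: e0⊕5c=bc, 00⊕5c=5c, 00⊕5c=5c, 00⊕5c=5c, 00⊕5c=5c.

bc5c5c5c5c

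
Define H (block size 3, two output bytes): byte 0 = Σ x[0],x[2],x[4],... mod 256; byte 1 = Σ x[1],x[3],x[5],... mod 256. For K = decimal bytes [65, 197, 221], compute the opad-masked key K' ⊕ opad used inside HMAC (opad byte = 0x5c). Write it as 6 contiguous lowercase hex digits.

1d9981

Key decimal bytes [65, 197, 221] = 41 c5 dd is exactly B = 3 bytes: K' = 41 c5 dd.
XOR each byte with 0x5c: 41⊕5c=1d, c5⊕5c=99, dd⊕5c=81.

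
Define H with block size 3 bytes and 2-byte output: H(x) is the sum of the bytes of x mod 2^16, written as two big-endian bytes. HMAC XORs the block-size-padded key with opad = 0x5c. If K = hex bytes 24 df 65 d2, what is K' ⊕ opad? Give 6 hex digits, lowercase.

5e665c

Key hex bytes 24 df 65 d2 is 4 bytes > B = 3, so hash it first: H(key) = 02 3a, then zero-pad to 3 bytes: K' = 02 3a 00.
XOR each byte with 0x5c: 02⊕5c=5e, 3a⊕5c=66, 00⊕5c=5c.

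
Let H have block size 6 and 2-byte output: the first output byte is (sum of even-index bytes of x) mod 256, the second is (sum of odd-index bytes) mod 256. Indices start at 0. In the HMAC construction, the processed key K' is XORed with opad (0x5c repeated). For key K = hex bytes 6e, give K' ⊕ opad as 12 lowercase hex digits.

Key hex bytes 6e is 1 byte ≤ B = 6; zero-pad to 6 bytes: K' = 6e 00 00 00 00 00.
XOR each byte with 0x5c: 6e⊕5c=32, 00⊕5c=5c, 00⊕5c=5c, 00⊕5c=5c, 00⊕5c=5c, 00⊕5c=5c.

325c5c5c5c5c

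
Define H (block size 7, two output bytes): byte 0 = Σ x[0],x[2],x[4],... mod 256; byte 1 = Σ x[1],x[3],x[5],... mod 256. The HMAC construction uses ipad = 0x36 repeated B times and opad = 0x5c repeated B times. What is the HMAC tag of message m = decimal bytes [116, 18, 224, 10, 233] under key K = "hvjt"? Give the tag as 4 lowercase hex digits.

17f0

Key "hvjt" = 68 76 6a 74 is 4 bytes ≤ B = 7; zero-pad to 7 bytes: K' = 68 76 6a 74 00 00 00.
K' ⊕ ipad = 5e 40 5c 42 36 36 36.  K' ⊕ opad = 34 2a 36 28 5c 5c 5c.
Inner input = (K'⊕ipad) ∥ m = 5e 40 5c 42 36 36 36 ∥ 74 12 e0 0a e9.
Inner hash: even-index sum = 322 mod 256 = 66; odd-index sum = 757 mod 256 = 245 → 42 f5.
Outer input = (K'⊕opad) ∥ inner = 34 2a 36 28 5c 5c 5c ∥ 42 f5.
Outer hash (tag): even-index sum = 535 mod 256 = 23; odd-index sum = 240 mod 256 = 240 → 17 f0.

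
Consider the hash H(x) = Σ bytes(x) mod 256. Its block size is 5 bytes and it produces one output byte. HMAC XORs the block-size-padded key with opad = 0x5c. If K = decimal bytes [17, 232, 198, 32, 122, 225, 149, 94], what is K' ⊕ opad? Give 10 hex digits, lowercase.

Key decimal bytes [17, 232, 198, 32, 122, 225, 149, 94] = 11 e8 c6 20 7a e1 95 5e is 8 bytes > B = 5, so hash it first: H(key) = 2d, then zero-pad to 5 bytes: K' = 2d 00 00 00 00.
XOR each byte with 0x5c: 2d⊕5c=71, 00⊕5c=5c, 00⊕5c=5c, 00⊕5c=5c, 00⊕5c=5c.

715c5c5c5c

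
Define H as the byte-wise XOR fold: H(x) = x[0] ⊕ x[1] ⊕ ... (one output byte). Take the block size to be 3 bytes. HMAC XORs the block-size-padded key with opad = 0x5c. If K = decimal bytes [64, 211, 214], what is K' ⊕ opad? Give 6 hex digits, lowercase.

1c8f8a

Key decimal bytes [64, 211, 214] = 40 d3 d6 is exactly B = 3 bytes: K' = 40 d3 d6.
XOR each byte with 0x5c: 40⊕5c=1c, d3⊕5c=8f, d6⊕5c=8a.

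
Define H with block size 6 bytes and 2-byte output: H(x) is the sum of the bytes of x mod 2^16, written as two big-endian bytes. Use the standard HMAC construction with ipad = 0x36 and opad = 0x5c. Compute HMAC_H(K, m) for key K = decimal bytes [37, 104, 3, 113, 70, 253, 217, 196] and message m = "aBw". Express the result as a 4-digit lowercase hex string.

038c

Key decimal bytes [37, 104, 3, 113, 70, 253, 217, 196] = 25 68 03 71 46 fd d9 c4 is 8 bytes > B = 6, so hash it first: H(key) = 03 e1, then zero-pad to 6 bytes: K' = 03 e1 00 00 00 00.
K' ⊕ ipad = 35 d7 36 36 36 36.  K' ⊕ opad = 5f bd 5c 5c 5c 5c.
Inner input = (K'⊕ipad) ∥ m = 35 d7 36 36 36 36 ∥ 61 42 77.
Inner hash: sum = 53+215+54+54+54+54+97+66+119 = 766 → 02 fe.
Outer input = (K'⊕opad) ∥ inner = 5f bd 5c 5c 5c 5c ∥ 02 fe.
Outer hash (tag): sum = 95+189+92+92+92+92+2+254 = 908 → 03 8c.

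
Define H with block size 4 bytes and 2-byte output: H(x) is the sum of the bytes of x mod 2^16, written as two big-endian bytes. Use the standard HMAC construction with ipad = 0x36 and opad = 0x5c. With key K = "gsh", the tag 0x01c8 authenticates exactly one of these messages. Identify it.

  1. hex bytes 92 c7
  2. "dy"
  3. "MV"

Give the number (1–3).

Key "gsh" = 67 73 68 is 3 bytes ≤ B = 4; zero-pad to 4 bytes: K' = 67 73 68 00.
K' ⊕ ipad = 51 45 5e 36; K' ⊕ opad = 3b 2f 34 5c.
m1: inner = H(51 45 5e 36 92 c7) = 02 83; tag = H(3b 2f 34 5c 02 83) = 017f
m2: inner = H(51 45 5e 36 64 79) = 02 07; tag = H(3b 2f 34 5c 02 07) = 0103
m3: inner = H(51 45 5e 36 4d 56) = 01 cd; tag = H(3b 2f 34 5c 01 cd) = 01c8 ← matches

3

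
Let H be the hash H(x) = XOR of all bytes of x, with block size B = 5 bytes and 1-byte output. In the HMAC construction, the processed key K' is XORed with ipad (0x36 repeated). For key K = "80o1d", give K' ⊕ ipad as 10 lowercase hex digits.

Key "80o1d" = 38 30 6f 31 64 is exactly B = 5 bytes: K' = 38 30 6f 31 64.
XOR each byte with 0x36: 38⊕36=0e, 30⊕36=06, 6f⊕36=59, 31⊕36=07, 64⊕36=52.

0e06590752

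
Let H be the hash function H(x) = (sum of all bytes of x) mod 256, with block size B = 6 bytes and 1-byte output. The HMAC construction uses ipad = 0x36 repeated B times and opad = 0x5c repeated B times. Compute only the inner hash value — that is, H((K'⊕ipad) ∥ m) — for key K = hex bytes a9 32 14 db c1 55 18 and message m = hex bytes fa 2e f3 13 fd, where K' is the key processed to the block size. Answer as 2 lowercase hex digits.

07

Key hex bytes a9 32 14 db c1 55 18 is 7 bytes > B = 6, so hash it first: H(key) = f8, then zero-pad to 6 bytes: K' = f8 00 00 00 00 00.
K' ⊕ ipad = ce 36 36 36 36 36.
Inner input = ce 36 36 36 36 36 ∥ fa 2e f3 13 fd.
Inner hash: sum = 206+54+54+54+54+54+250+46+243+19+253 = 1287; mod 256 = 7 → 07.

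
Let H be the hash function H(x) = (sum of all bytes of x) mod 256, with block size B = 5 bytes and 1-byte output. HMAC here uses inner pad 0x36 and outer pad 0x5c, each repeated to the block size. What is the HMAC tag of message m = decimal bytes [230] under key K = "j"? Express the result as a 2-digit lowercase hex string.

c0

Key "j" = 6a is 1 byte ≤ B = 5; zero-pad to 5 bytes: K' = 6a 00 00 00 00.
K' ⊕ ipad = 5c 36 36 36 36.  K' ⊕ opad = 36 5c 5c 5c 5c.
Inner input = (K'⊕ipad) ∥ m = 5c 36 36 36 36 ∥ e6.
Inner hash: sum = 92+54+54+54+54+230 = 538; mod 256 = 26 → 1a.
Outer input = (K'⊕opad) ∥ inner = 36 5c 5c 5c 5c ∥ 1a.
Outer hash (tag): sum = 54+92+92+92+92+26 = 448; mod 256 = 192 → c0.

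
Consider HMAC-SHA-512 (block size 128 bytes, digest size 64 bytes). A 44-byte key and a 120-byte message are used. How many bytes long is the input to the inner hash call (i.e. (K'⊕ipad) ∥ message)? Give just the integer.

Key is 44 ≤ 128 bytes, zero-padded: |K'| = 128.
Inner input = (K'⊕ipad) ∥ m → 128 + 120 = 248 bytes.

248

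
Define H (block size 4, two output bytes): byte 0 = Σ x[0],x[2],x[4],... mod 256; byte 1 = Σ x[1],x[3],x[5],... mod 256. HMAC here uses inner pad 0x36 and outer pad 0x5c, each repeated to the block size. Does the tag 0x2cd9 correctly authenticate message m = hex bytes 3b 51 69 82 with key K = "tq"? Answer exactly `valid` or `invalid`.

invalid

Key "tq" = 74 71 is 2 bytes ≤ B = 4; zero-pad to 4 bytes: K' = 74 71 00 00.
K' ⊕ ipad = 42 47 36 36; K' ⊕ opad = 28 2d 5c 5c.
Inner hash: even-index sum = 284 mod 256 = 28; odd-index sum = 336 mod 256 = 80 → 1c 50.
Outer hash (recomputed tag): even-index sum = 160 mod 256 = 160; odd-index sum = 217 mod 256 = 217 → a0 d9.
Recomputed tag = a0d9; claimed = 2cd9 → mismatch.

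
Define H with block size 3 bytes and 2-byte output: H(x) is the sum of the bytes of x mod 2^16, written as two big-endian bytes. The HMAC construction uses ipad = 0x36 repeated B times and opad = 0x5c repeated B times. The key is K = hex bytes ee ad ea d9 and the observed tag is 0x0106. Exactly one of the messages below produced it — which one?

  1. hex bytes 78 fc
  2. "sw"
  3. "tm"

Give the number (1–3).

1

Key hex bytes ee ad ea d9 is 4 bytes > B = 3, so hash it first: H(key) = 03 5e, then zero-pad to 3 bytes: K' = 03 5e 00.
K' ⊕ ipad = 35 68 36; K' ⊕ opad = 5f 02 5c.
m1: inner = H(35 68 36 78 fc) = 02 47; tag = H(5f 02 5c 02 47) = 0106 ← matches
m2: inner = H(35 68 36 73 77) = 01 bd; tag = H(5f 02 5c 01 bd) = 017b
m3: inner = H(35 68 36 74 6d) = 01 b4; tag = H(5f 02 5c 01 b4) = 0172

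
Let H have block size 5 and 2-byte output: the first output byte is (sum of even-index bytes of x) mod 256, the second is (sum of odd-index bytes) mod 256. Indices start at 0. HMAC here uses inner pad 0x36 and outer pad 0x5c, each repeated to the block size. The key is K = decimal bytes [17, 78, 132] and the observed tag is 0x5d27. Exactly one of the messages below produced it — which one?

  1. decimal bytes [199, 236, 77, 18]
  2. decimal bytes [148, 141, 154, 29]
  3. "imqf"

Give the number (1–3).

2

Key decimal bytes [17, 78, 132] = 11 4e 84 is 3 bytes ≤ B = 5; zero-pad to 5 bytes: K' = 11 4e 84 00 00.
K' ⊕ ipad = 27 78 b2 36 36; K' ⊕ opad = 4d 12 d8 5c 5c.
m1: inner = H(27 78 b2 36 36 c7 ec 4d 12) = 0d c2; tag = H(4d 12 d8 5c 5c 0d c2) = 437b
m2: inner = H(27 78 b2 36 36 94 8d 9a 1d) = b9 dc; tag = H(4d 12 d8 5c 5c b9 dc) = 5d27 ← matches
m3: inner = H(27 78 b2 36 36 69 6d 71 66) = e2 88; tag = H(4d 12 d8 5c 5c e2 88) = 0950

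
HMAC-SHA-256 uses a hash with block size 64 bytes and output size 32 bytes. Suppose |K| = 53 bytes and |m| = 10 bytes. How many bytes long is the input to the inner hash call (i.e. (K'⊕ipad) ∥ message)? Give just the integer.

74

Key is 53 ≤ 64 bytes, zero-padded: |K'| = 64.
Inner input = (K'⊕ipad) ∥ m → 64 + 10 = 74 bytes.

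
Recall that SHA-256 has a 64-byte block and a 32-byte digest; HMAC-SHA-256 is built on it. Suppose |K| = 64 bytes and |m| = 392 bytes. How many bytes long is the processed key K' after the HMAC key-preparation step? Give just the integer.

Key is 64 ≤ 64 bytes, zero-padded: |K'| = 64.

64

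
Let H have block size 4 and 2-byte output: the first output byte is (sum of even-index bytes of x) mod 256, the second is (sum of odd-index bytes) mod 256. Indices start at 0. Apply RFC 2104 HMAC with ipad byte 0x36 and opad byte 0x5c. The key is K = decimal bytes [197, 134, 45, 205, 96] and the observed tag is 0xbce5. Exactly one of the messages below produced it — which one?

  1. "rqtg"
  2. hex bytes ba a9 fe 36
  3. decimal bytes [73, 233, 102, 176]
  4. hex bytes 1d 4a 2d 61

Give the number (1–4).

2

Key decimal bytes [197, 134, 45, 205, 96] = c5 86 2d cd 60 is 5 bytes > B = 4, so hash it first: H(key) = 52 53, then zero-pad to 4 bytes: K' = 52 53 00 00.
K' ⊕ ipad = 64 65 36 36; K' ⊕ opad = 0e 0f 5c 5c.
m1: inner = H(64 65 36 36 72 71 74 67) = 80 73; tag = H(0e 0f 5c 5c 80 73) = eade
m2: inner = H(64 65 36 36 ba a9 fe 36) = 52 7a; tag = H(0e 0f 5c 5c 52 7a) = bce5 ← matches
m3: inner = H(64 65 36 36 49 e9 66 b0) = 49 34; tag = H(0e 0f 5c 5c 49 34) = b39f
m4: inner = H(64 65 36 36 1d 4a 2d 61) = e4 46; tag = H(0e 0f 5c 5c e4 46) = 4eb1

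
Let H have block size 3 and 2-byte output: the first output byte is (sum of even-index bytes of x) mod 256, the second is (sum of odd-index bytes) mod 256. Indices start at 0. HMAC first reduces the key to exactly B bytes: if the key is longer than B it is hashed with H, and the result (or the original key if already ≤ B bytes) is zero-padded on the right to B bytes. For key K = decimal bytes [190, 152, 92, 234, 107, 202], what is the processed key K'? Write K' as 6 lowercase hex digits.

|K| = 6 > B = 3, so first hash the key.
H(K): even-index sum = 389 mod 256 = 133; odd-index sum = 588 mod 256 = 76 → 85 4c.
Zero-pad H(K) = 85 4c to 3 bytes: K' = 85 4c 00.

854c00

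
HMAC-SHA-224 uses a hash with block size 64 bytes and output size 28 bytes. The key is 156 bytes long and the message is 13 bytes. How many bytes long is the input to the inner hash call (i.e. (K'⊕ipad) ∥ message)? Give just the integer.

Key is 156 > 64 bytes, so it is hashed to 28 bytes then zero-padded to 64: |K'| = 64.
Inner input = (K'⊕ipad) ∥ m → 64 + 13 = 77 bytes.

77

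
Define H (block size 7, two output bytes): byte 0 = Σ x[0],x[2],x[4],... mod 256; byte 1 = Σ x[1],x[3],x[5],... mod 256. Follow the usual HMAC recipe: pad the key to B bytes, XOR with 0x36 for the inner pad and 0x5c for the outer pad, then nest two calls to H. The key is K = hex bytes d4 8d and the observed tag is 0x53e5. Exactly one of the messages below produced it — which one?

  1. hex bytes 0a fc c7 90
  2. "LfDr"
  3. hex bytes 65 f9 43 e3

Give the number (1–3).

2

Key hex bytes d4 8d is 2 bytes ≤ B = 7; zero-pad to 7 bytes: K' = d4 8d 00 00 00 00 00.
K' ⊕ ipad = e2 bb 36 36 36 36 36; K' ⊕ opad = 88 d1 5c 5c 5c 5c 5c.
m1: inner = H(e2 bb 36 36 36 36 36 0a fc c7 90) = 10 f8; tag = H(88 d1 5c 5c 5c 5c 5c 10 f8) = 9499
m2: inner = H(e2 bb 36 36 36 36 36 4c 66 44 72) = 5c b7; tag = H(88 d1 5c 5c 5c 5c 5c 5c b7) = 53e5 ← matches
m3: inner = H(e2 bb 36 36 36 36 36 65 f9 43 e3) = 60 cf; tag = H(88 d1 5c 5c 5c 5c 5c 60 cf) = 6be9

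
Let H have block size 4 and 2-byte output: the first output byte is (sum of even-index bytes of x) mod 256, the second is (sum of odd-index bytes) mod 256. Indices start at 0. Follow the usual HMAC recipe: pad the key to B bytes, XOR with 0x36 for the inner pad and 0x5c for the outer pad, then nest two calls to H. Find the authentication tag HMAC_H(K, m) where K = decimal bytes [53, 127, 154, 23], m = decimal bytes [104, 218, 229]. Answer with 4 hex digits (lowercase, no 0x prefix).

Key decimal bytes [53, 127, 154, 23] = 35 7f 9a 17 is exactly B = 4 bytes: K' = 35 7f 9a 17.
K' ⊕ ipad = 03 49 ac 21.  K' ⊕ opad = 69 23 c6 4b.
Inner input = (K'⊕ipad) ∥ m = 03 49 ac 21 ∥ 68 da e5.
Inner hash: even-index sum = 508 mod 256 = 252; odd-index sum = 324 mod 256 = 68 → fc 44.
Outer input = (K'⊕opad) ∥ inner = 69 23 c6 4b ∥ fc 44.
Outer hash (tag): even-index sum = 555 mod 256 = 43; odd-index sum = 178 mod 256 = 178 → 2b b2.

2bb2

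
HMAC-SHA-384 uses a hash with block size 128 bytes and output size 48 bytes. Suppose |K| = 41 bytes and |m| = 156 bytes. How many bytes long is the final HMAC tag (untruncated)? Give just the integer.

48

The tag is one SHA-384 digest: 48 bytes.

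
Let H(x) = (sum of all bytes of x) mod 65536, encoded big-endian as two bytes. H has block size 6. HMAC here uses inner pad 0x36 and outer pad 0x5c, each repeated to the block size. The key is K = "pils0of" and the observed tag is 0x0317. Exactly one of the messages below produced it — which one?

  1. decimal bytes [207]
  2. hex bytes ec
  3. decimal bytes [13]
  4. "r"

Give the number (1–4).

1

Key "pils0of" = 70 69 6c 73 30 6f 66 is 7 bytes > B = 6, so hash it first: H(key) = 02 bd, then zero-pad to 6 bytes: K' = 02 bd 00 00 00 00.
K' ⊕ ipad = 34 8b 36 36 36 36; K' ⊕ opad = 5e e1 5c 5c 5c 5c.
m1: inner = H(34 8b 36 36 36 36 cf) = 02 66; tag = H(5e e1 5c 5c 5c 5c 02 66) = 0317 ← matches
m2: inner = H(34 8b 36 36 36 36 ec) = 02 83; tag = H(5e e1 5c 5c 5c 5c 02 83) = 0334
m3: inner = H(34 8b 36 36 36 36 0d) = 01 a4; tag = H(5e e1 5c 5c 5c 5c 01 a4) = 0354
m4: inner = H(34 8b 36 36 36 36 72) = 02 09; tag = H(5e e1 5c 5c 5c 5c 02 09) = 02ba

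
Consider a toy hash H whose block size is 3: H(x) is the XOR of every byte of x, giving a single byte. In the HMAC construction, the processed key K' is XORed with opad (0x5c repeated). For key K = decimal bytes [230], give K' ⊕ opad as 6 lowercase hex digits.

Key decimal bytes [230] = e6 is 1 byte ≤ B = 3; zero-pad to 3 bytes: K' = e6 00 00.
XOR each byte with 0x5c: e6⊕5c=ba, 00⊕5c=5c, 00⊕5c=5c.

ba5c5c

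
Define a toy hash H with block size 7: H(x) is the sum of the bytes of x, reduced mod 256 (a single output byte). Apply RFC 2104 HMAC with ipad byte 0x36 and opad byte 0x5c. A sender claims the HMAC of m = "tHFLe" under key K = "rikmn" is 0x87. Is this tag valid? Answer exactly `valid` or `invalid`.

valid

Key "rikmn" = 72 69 6b 6d 6e is 5 bytes ≤ B = 7; zero-pad to 7 bytes: K' = 72 69 6b 6d 6e 00 00.
K' ⊕ ipad = 44 5f 5d 5b 58 36 36; K' ⊕ opad = 2e 35 37 31 32 5c 5c.
Inner hash: sum = 68+95+93+91+88+54+54+116+72+70+76+101 = 978; mod 256 = 210 → d2.
Outer hash (recomputed tag): sum = 46+53+55+49+50+92+92+210 = 647; mod 256 = 135 → 87.
Recomputed tag = 87; claimed = 87 → match.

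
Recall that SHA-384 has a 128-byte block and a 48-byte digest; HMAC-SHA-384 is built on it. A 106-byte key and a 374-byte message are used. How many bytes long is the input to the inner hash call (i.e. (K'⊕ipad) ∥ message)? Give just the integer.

Key is 106 ≤ 128 bytes, zero-padded: |K'| = 128.
Inner input = (K'⊕ipad) ∥ m → 128 + 374 = 502 bytes.

502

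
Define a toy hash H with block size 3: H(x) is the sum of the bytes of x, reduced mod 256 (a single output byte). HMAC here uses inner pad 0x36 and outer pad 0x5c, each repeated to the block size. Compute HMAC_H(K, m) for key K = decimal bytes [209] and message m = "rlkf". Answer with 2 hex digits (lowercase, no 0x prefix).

47

Key decimal bytes [209] = d1 is 1 byte ≤ B = 3; zero-pad to 3 bytes: K' = d1 00 00.
K' ⊕ ipad = e7 36 36.  K' ⊕ opad = 8d 5c 5c.
Inner input = (K'⊕ipad) ∥ m = e7 36 36 ∥ 72 6c 6b 66.
Inner hash: sum = 231+54+54+114+108+107+102 = 770; mod 256 = 2 → 02.
Outer input = (K'⊕opad) ∥ inner = 8d 5c 5c ∥ 02.
Outer hash (tag): sum = 141+92+92+2 = 327; mod 256 = 71 → 47.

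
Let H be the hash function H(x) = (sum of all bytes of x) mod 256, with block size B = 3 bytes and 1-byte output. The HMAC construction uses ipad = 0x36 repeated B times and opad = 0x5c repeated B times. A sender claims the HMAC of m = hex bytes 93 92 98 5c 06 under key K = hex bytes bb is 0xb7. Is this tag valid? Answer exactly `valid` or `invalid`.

Key hex bytes bb is 1 byte ≤ B = 3; zero-pad to 3 bytes: K' = bb 00 00.
K' ⊕ ipad = 8d 36 36; K' ⊕ opad = e7 5c 5c.
Inner hash: sum = 141+54+54+147+146+152+92+6 = 792; mod 256 = 24 → 18.
Outer hash (recomputed tag): sum = 231+92+92+24 = 439; mod 256 = 183 → b7.
Recomputed tag = b7; claimed = b7 → match.

valid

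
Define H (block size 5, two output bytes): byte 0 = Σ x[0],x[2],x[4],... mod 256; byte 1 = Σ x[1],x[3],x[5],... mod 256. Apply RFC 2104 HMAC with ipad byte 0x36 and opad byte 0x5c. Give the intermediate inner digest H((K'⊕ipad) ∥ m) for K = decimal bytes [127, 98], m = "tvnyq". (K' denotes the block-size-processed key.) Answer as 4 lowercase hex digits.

a4dd

Key decimal bytes [127, 98] = 7f 62 is 2 bytes ≤ B = 5; zero-pad to 5 bytes: K' = 7f 62 00 00 00.
K' ⊕ ipad = 49 54 36 36 36.
Inner input = 49 54 36 36 36 ∥ 74 76 6e 79 71.
Inner hash: even-index sum = 420 mod 256 = 164; odd-index sum = 477 mod 256 = 221 → a4 dd.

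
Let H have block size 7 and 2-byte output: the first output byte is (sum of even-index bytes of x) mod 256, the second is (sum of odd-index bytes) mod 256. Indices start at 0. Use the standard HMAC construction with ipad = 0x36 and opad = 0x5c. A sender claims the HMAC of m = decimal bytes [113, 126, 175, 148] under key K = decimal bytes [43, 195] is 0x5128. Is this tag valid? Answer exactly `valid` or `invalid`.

Key decimal bytes [43, 195] = 2b c3 is 2 bytes ≤ B = 7; zero-pad to 7 bytes: K' = 2b c3 00 00 00 00 00.
K' ⊕ ipad = 1d f5 36 36 36 36 36; K' ⊕ opad = 77 9f 5c 5c 5c 5c 5c.
Inner hash: even-index sum = 465 mod 256 = 209; odd-index sum = 641 mod 256 = 129 → d1 81.
Outer hash (recomputed tag): even-index sum = 524 mod 256 = 12; odd-index sum = 552 mod 256 = 40 → 0c 28.
Recomputed tag = 0c28; claimed = 5128 → mismatch.

invalid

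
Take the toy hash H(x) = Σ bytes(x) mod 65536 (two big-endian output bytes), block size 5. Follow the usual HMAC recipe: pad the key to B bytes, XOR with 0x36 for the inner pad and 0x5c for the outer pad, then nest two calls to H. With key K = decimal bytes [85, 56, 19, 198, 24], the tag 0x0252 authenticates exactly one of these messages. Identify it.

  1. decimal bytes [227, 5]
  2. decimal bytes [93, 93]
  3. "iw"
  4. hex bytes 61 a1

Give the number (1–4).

4

Key decimal bytes [85, 56, 19, 198, 24] = 55 38 13 c6 18 is exactly B = 5 bytes: K' = 55 38 13 c6 18.
K' ⊕ ipad = 63 0e 25 f0 2e; K' ⊕ opad = 09 64 4f 9a 44.
m1: inner = H(63 0e 25 f0 2e e3 05) = 02 9c; tag = H(09 64 4f 9a 44 02 9c) = 0238
m2: inner = H(63 0e 25 f0 2e 5d 5d) = 02 6e; tag = H(09 64 4f 9a 44 02 6e) = 020a
m3: inner = H(63 0e 25 f0 2e 69 77) = 02 94; tag = H(09 64 4f 9a 44 02 94) = 0230
m4: inner = H(63 0e 25 f0 2e 61 a1) = 02 b6; tag = H(09 64 4f 9a 44 02 b6) = 0252 ← matches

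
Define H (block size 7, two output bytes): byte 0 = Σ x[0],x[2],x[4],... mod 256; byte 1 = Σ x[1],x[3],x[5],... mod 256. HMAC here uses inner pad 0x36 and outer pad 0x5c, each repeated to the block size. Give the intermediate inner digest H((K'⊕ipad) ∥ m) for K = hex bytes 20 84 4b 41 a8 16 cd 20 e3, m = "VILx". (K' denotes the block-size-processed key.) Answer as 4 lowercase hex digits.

Key hex bytes 20 84 4b 41 a8 16 cd 20 e3 is 9 bytes > B = 7, so hash it first: H(key) = c3 fb, then zero-pad to 7 bytes: K' = c3 fb 00 00 00 00 00.
K' ⊕ ipad = f5 cd 36 36 36 36 36.
Inner input = f5 cd 36 36 36 36 36 ∥ 56 49 4c 78.
Inner hash: even-index sum = 600 mod 256 = 88; odd-index sum = 475 mod 256 = 219 → 58 db.

58db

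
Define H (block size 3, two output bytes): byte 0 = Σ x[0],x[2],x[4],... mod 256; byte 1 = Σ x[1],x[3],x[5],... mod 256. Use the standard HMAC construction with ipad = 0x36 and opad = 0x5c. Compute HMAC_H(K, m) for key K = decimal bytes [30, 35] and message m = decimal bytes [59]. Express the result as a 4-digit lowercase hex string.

Key decimal bytes [30, 35] = 1e 23 is 2 bytes ≤ B = 3; zero-pad to 3 bytes: K' = 1e 23 00.
K' ⊕ ipad = 28 15 36.  K' ⊕ opad = 42 7f 5c.
Inner input = (K'⊕ipad) ∥ m = 28 15 36 ∥ 3b.
Inner hash: even-index sum = 94 mod 256 = 94; odd-index sum = 80 mod 256 = 80 → 5e 50.
Outer input = (K'⊕opad) ∥ inner = 42 7f 5c ∥ 5e 50.
Outer hash (tag): even-index sum = 238 mod 256 = 238; odd-index sum = 221 mod 256 = 221 → ee dd.

eedd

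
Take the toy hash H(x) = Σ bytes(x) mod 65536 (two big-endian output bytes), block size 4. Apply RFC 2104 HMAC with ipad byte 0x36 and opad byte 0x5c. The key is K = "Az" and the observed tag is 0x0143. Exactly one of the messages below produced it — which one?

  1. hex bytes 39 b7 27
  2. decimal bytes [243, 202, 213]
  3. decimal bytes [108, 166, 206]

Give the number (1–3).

Key "Az" = 41 7a is 2 bytes ≤ B = 4; zero-pad to 4 bytes: K' = 41 7a 00 00.
K' ⊕ ipad = 77 4c 36 36; K' ⊕ opad = 1d 26 5c 5c.
m1: inner = H(77 4c 36 36 39 b7 27) = 02 46; tag = H(1d 26 5c 5c 02 46) = 0143 ← matches
m2: inner = H(77 4c 36 36 f3 ca d5) = 03 c1; tag = H(1d 26 5c 5c 03 c1) = 01bf
m3: inner = H(77 4c 36 36 6c a6 ce) = 03 0f; tag = H(1d 26 5c 5c 03 0f) = 010d

1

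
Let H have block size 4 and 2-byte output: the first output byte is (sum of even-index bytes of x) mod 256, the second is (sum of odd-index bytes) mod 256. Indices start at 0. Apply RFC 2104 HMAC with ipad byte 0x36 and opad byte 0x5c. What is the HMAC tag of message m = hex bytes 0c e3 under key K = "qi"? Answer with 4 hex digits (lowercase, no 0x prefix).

1209

Key "qi" = 71 69 is 2 bytes ≤ B = 4; zero-pad to 4 bytes: K' = 71 69 00 00.
K' ⊕ ipad = 47 5f 36 36.  K' ⊕ opad = 2d 35 5c 5c.
Inner input = (K'⊕ipad) ∥ m = 47 5f 36 36 ∥ 0c e3.
Inner hash: even-index sum = 137 mod 256 = 137; odd-index sum = 376 mod 256 = 120 → 89 78.
Outer input = (K'⊕opad) ∥ inner = 2d 35 5c 5c ∥ 89 78.
Outer hash (tag): even-index sum = 274 mod 256 = 18; odd-index sum = 265 mod 256 = 9 → 12 09.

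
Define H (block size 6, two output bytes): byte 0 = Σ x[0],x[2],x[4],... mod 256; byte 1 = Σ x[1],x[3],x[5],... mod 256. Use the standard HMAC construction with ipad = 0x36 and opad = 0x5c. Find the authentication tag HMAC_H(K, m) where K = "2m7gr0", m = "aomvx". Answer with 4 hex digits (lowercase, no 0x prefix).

966f

Key "2m7gr0" = 32 6d 37 67 72 30 is exactly B = 6 bytes: K' = 32 6d 37 67 72 30.
K' ⊕ ipad = 04 5b 01 51 44 06.  K' ⊕ opad = 6e 31 6b 3b 2e 6c.
Inner input = (K'⊕ipad) ∥ m = 04 5b 01 51 44 06 ∥ 61 6f 6d 76 78.
Inner hash: even-index sum = 399 mod 256 = 143; odd-index sum = 407 mod 256 = 151 → 8f 97.
Outer input = (K'⊕opad) ∥ inner = 6e 31 6b 3b 2e 6c ∥ 8f 97.
Outer hash (tag): even-index sum = 406 mod 256 = 150; odd-index sum = 367 mod 256 = 111 → 96 6f.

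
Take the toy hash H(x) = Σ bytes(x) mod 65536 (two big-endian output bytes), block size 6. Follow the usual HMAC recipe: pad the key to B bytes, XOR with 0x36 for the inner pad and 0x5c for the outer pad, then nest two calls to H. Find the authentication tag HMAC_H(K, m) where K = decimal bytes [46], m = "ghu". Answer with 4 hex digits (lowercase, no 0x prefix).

Key decimal bytes [46] = 2e is 1 byte ≤ B = 6; zero-pad to 6 bytes: K' = 2e 00 00 00 00 00.
K' ⊕ ipad = 18 36 36 36 36 36.  K' ⊕ opad = 72 5c 5c 5c 5c 5c.
Inner input = (K'⊕ipad) ∥ m = 18 36 36 36 36 36 ∥ 67 68 75.
Inner hash: sum = 24+54+54+54+54+54+103+104+117 = 618 → 02 6a.
Outer input = (K'⊕opad) ∥ inner = 72 5c 5c 5c 5c 5c ∥ 02 6a.
Outer hash (tag): sum = 114+92+92+92+92+92+2+106 = 682 → 02 aa.

02aa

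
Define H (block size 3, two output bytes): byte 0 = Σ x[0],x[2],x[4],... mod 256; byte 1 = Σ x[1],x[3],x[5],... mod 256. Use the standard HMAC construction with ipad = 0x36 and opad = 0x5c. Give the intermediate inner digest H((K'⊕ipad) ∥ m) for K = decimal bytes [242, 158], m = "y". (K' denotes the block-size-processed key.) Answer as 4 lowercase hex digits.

fa21

Key decimal bytes [242, 158] = f2 9e is 2 bytes ≤ B = 3; zero-pad to 3 bytes: K' = f2 9e 00.
K' ⊕ ipad = c4 a8 36.
Inner input = c4 a8 36 ∥ 79.
Inner hash: even-index sum = 250 mod 256 = 250; odd-index sum = 289 mod 256 = 33 → fa 21.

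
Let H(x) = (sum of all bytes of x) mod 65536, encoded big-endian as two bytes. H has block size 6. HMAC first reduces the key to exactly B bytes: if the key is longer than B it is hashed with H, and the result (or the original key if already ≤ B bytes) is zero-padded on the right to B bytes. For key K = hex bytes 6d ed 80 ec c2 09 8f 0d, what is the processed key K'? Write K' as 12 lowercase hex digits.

042d00000000

|K| = 8 > B = 6, so first hash the key.
H(K): sum = 109+237+128+236+194+9+143+13 = 1069 → 04 2d.
Zero-pad H(K) = 04 2d to 6 bytes: K' = 04 2d 00 00 00 00.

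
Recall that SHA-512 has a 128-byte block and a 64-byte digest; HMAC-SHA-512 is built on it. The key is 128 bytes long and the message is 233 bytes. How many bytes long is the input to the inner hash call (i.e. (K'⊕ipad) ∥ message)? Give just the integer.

361

Key is 128 ≤ 128 bytes, zero-padded: |K'| = 128.
Inner input = (K'⊕ipad) ∥ m → 128 + 233 = 361 bytes.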